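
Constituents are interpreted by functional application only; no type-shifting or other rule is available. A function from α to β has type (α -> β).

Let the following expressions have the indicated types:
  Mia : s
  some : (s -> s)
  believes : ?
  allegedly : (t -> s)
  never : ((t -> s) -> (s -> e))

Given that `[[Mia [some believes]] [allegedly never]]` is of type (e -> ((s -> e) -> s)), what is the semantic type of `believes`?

((s -> s) -> (s -> ((s -> e) -> (e -> ((s -> e) -> s)))))

[[Mia [some believes]] [allegedly never]] is required to be (e -> ((s -> e) -> s)). [allegedly never] : (s -> e) cannot yield (e -> ((s -> e) -> s)) as functor, so [Mia [some believes]] : ((s -> e) -> (e -> ((s -> e) -> s))).
[Mia [some believes]] is required to be ((s -> e) -> (e -> ((s -> e) -> s))). Mia : s cannot yield ((s -> e) -> (e -> ((s -> e) -> s))) as functor, so [some believes] : (s -> ((s -> e) -> (e -> ((s -> e) -> s)))).
[some believes] is required to be (s -> ((s -> e) -> (e -> ((s -> e) -> s)))). some : (s -> s) cannot yield (s -> ((s -> e) -> (e -> ((s -> e) -> s)))) as functor, so believes : ((s -> s) -> (s -> ((s -> e) -> (e -> ((s -> e) -> s))))).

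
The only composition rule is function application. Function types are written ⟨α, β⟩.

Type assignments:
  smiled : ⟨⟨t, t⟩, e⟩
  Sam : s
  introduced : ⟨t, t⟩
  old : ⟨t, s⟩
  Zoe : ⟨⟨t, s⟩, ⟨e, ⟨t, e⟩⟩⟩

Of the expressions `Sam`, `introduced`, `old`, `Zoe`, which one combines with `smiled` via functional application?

introduced

Sam : s — does not combine with smiled.
introduced — combines: smiled : ⟨⟨t, t⟩, e⟩ takes introduced : ⟨t, t⟩ as argument, giving e.
old : ⟨t, s⟩ — does not combine with smiled.
Zoe : ⟨⟨t, s⟩, ⟨e, ⟨t, e⟩⟩⟩ — does not combine with smiled.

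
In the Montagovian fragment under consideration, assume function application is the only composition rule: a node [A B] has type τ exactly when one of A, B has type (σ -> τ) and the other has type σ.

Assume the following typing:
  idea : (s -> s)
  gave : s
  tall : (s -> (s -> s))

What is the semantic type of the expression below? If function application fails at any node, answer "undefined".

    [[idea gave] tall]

[idea gave]: idea is (s -> s), gave is s; result s.
[[idea gave] tall]: tall is (s -> (s -> s)), [idea gave] is s; result (s -> s).

(s -> s)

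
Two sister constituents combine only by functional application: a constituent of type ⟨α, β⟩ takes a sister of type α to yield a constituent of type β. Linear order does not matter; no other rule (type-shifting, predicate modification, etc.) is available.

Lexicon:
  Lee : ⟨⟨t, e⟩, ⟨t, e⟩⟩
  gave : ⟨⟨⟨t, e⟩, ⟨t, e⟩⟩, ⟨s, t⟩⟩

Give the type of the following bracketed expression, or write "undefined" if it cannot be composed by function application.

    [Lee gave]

[Lee gave]: gave is ⟨⟨⟨t, e⟩, ⟨t, e⟩⟩, ⟨s, t⟩⟩, Lee is ⟨⟨t, e⟩, ⟨t, e⟩⟩; result ⟨s, t⟩.

⟨s, t⟩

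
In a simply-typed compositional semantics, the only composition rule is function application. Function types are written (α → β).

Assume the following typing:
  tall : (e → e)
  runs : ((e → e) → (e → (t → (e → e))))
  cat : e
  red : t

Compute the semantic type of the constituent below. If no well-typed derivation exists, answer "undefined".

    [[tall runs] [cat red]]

[tall runs]: ((e → e) → (e → (t → (e → e)))) applied to (e → e) yields (e → (t → (e → e))).
At [cat red]: neither e nor t can take the other as argument; the node is ill-typed.

undefined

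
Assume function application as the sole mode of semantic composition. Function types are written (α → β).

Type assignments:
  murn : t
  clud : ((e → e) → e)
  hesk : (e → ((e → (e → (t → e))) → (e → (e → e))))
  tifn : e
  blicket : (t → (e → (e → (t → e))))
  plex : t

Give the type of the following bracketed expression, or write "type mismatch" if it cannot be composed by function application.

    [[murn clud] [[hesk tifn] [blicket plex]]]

[murn clud]: t with ((e → e) → e) — neither is a function whose domain matches the other; composition fails here.

type mismatch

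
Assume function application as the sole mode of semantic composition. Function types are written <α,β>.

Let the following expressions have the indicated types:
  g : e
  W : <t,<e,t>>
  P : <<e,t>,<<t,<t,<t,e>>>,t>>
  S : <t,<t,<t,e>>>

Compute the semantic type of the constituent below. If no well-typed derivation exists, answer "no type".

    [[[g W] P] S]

At [g W]: neither e nor <t,<e,t>> can take the other as argument; the node is ill-typed.

no type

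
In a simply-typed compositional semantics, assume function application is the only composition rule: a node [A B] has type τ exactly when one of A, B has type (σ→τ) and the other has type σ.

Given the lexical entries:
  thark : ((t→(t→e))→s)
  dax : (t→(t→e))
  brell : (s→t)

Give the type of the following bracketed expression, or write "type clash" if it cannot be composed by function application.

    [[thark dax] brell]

t

[thark dax] — thark of type ((t→(t→e))→s) combines with dax of type (t→(t→e)): type s.
[[thark dax] brell] — brell of type (s→t) combines with [thark dax] of type s: type t.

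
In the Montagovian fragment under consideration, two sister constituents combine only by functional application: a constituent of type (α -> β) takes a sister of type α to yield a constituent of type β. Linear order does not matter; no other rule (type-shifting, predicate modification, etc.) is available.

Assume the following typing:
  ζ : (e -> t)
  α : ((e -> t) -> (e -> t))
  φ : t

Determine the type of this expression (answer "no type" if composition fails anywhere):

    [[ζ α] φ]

[ζ α]: α is ((e -> t) -> (e -> t)), ζ is (e -> t); result (e -> t).
[[ζ α] φ]: (e -> t) with t — neither is a function whose domain matches the other; composition fails here.

no type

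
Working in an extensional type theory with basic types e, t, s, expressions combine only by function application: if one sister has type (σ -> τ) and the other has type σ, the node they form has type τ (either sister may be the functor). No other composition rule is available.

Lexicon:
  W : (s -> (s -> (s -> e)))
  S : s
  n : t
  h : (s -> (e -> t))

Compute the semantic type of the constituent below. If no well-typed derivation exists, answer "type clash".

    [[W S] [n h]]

[W S]: functor W : (s -> (s -> (s -> e))), argument S : s; result (s -> (s -> e)).
At [n h]: neither t nor (s -> (e -> t)) can take the other as argument; the node is ill-typed.

type clash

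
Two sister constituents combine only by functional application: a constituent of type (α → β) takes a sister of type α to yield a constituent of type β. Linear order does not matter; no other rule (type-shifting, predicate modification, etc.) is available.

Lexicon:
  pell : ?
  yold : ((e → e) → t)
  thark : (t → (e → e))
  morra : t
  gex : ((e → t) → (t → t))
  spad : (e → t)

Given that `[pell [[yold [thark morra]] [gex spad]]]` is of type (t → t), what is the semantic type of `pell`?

At [pell [[yold [thark morra]] [gex spad]]] (required: (t → t)): [[yold [thark morra]] [gex spad]] is t, which is not a function with range (t → t); hence pell is the functor — type (t → (t → t)).

(t → (t → t))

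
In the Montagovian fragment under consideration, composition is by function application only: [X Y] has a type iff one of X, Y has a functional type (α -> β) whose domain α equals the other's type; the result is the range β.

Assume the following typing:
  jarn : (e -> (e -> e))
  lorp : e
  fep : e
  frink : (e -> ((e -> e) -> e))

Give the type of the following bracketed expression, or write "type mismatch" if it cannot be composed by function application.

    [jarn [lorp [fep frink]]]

[fep frink]: frink is (e -> ((e -> e) -> e)), fep is e; result ((e -> e) -> e).
[lorp [fep frink]]: e with ((e -> e) -> e) — neither is a function whose domain matches the other; composition fails here.

type mismatch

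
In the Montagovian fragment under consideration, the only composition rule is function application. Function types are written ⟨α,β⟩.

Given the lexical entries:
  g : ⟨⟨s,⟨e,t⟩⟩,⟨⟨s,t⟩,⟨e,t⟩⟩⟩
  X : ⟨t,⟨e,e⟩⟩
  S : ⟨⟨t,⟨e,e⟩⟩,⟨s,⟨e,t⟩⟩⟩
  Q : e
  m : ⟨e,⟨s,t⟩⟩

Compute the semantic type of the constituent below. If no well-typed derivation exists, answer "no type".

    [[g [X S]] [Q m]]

[X S]: ⟨⟨t,⟨e,e⟩⟩,⟨s,⟨e,t⟩⟩⟩ applied to ⟨t,⟨e,e⟩⟩ yields ⟨s,⟨e,t⟩⟩.
[g [X S]]: ⟨⟨s,⟨e,t⟩⟩,⟨⟨s,t⟩,⟨e,t⟩⟩⟩ applied to ⟨s,⟨e,t⟩⟩ yields ⟨⟨s,t⟩,⟨e,t⟩⟩.
[Q m]: ⟨e,⟨s,t⟩⟩ applied to e yields ⟨s,t⟩.
[[g [X S]] [Q m]]: ⟨⟨s,t⟩,⟨e,t⟩⟩ applied to ⟨s,t⟩ yields ⟨e,t⟩.

⟨e,t⟩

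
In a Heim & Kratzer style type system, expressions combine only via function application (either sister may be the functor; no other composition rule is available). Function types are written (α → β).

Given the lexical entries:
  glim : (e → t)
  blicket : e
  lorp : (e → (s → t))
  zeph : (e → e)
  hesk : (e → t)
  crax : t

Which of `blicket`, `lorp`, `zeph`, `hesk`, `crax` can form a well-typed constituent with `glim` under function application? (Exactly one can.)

blicket — combines: glim : (e → t) takes blicket : e as argument, giving t.
lorp : (e → (s → t)) — neither side's domain matches the other.
zeph : (e → e) — neither side's domain matches the other.
hesk : (e → t) — neither side's domain matches the other.
crax : t — neither side's domain matches the other.

blicket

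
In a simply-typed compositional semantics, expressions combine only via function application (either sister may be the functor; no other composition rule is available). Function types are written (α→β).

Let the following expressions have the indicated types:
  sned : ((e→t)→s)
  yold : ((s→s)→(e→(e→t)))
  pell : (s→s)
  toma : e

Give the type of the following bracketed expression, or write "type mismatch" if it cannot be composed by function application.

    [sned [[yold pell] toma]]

At [yold pell], yold : ((s→s)→(e→(e→t))) takes pell : (s→s), giving (e→(e→t)).
At [[yold pell] toma], [yold pell] : (e→(e→t)) takes toma : e, giving (e→t).
At [sned [[yold pell] toma]], sned : ((e→t)→s) takes [[yold pell] toma] : (e→t), giving s.

s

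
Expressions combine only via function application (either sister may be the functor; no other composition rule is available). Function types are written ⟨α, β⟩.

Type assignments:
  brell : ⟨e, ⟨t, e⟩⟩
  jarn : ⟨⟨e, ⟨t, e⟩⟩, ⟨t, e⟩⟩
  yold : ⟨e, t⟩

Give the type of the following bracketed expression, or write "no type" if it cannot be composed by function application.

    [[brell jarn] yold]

[brell jarn]: jarn is ⟨⟨e, ⟨t, e⟩⟩, ⟨t, e⟩⟩, brell is ⟨e, ⟨t, e⟩⟩; result ⟨t, e⟩.
[[brell jarn] yold]: ⟨t, e⟩ and ⟨e, t⟩ cannot combine by function application — type clash.

no type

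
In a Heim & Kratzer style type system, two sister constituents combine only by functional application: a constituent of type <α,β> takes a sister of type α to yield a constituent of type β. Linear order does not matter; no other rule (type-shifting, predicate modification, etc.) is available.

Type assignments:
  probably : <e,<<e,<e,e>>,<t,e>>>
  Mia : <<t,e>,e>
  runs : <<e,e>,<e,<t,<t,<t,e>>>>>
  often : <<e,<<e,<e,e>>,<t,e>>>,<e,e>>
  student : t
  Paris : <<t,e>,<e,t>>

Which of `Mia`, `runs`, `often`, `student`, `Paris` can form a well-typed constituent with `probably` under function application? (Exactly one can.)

Mia : <<t,e>,e> — no; probably wants e, and Mia wants <t,e>.
runs : <<e,e>,<e,<t,<t,<t,e>>>>> — no; probably wants e, and runs wants <e,e>.
often — combines: often : <<e,<<e,<e,e>>,<t,e>>>,<e,e>> takes probably : <e,<<e,<e,e>>,<t,e>>> as argument, giving <e,e>.
student : t — no; probably wants e, and student wants nothing (atomic).
Paris : <<t,e>,<e,t>> — no; probably wants e, and Paris wants <t,e>.

often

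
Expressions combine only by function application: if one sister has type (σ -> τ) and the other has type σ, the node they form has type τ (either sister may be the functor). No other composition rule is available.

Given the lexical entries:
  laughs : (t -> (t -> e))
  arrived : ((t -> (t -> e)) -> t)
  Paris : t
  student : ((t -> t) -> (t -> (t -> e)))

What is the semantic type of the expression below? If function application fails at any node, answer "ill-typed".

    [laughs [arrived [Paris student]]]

[Paris student]: t and ((t -> t) -> (t -> (t -> e))) cannot combine by function application — type clash.

ill-typed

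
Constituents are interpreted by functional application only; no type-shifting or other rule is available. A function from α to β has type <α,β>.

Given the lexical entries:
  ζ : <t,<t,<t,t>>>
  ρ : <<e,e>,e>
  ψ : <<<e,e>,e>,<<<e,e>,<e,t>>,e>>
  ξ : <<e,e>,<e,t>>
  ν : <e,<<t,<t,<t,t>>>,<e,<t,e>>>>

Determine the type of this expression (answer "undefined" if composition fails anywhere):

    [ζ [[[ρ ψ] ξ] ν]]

[ρ ψ]: <<<e,e>,e>,<<<e,e>,<e,t>>,e>> applied to <<e,e>,e> yields <<<e,e>,<e,t>>,e>.
[[ρ ψ] ξ]: <<<e,e>,<e,t>>,e> applied to <<e,e>,<e,t>> yields e.
[[[ρ ψ] ξ] ν]: <e,<<t,<t,<t,t>>>,<e,<t,e>>>> applied to e yields <<t,<t,<t,t>>>,<e,<t,e>>>.
[ζ [[[ρ ψ] ξ] ν]]: <<t,<t,<t,t>>>,<e,<t,e>>> applied to <t,<t,<t,t>>> yields <e,<t,e>>.

<e,<t,e>>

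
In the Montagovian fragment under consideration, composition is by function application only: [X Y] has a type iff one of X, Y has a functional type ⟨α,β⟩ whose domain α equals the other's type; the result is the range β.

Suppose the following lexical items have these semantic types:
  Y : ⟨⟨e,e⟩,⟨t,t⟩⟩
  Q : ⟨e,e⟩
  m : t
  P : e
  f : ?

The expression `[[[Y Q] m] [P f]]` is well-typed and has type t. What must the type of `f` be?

[[[Y Q] m] [P f]] is required to be t. [[Y Q] m] : t cannot yield t as functor, so [P f] : ⟨t,t⟩.
[P f] is required to be ⟨t,t⟩. P : e cannot yield ⟨t,t⟩ as functor, so f : ⟨e,⟨t,t⟩⟩.

⟨e,⟨t,t⟩⟩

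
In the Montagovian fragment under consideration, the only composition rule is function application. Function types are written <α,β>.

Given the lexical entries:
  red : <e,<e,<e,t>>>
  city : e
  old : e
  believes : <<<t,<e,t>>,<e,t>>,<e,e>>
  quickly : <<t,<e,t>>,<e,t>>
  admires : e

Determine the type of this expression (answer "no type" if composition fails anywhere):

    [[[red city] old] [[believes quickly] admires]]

t

[red city]: <e,<e,<e,t>>> applied to e yields <e,<e,t>>.
[[red city] old]: <e,<e,t>> applied to e yields <e,t>.
[believes quickly]: <<<t,<e,t>>,<e,t>>,<e,e>> applied to <<t,<e,t>>,<e,t>> yields <e,e>.
[[believes quickly] admires]: <e,e> applied to e yields e.
[[[red city] old] [[believes quickly] admires]]: <e,t> applied to e yields t.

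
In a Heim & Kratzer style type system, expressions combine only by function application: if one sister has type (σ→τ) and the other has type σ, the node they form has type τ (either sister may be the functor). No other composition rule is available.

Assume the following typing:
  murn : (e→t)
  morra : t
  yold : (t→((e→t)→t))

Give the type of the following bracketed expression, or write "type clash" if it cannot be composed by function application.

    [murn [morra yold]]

[morra yold]: functor yold : (t→((e→t)→t)), argument morra : t; result ((e→t)→t).
[murn [morra yold]]: functor [morra yold] : ((e→t)→t), argument murn : (e→t); result t.

t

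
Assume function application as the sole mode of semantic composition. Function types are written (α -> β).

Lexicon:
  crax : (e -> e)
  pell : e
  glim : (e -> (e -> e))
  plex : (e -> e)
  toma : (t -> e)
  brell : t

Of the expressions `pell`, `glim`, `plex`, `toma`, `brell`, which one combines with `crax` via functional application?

pell — combines: crax : (e -> e) takes pell : e as argument, giving e.
glim : (e -> (e -> e)) — neither side's domain matches the other.
plex : (e -> e) — neither side's domain matches the other.
toma : (t -> e) — neither side's domain matches the other.
brell : t — neither side's domain matches the other.

pell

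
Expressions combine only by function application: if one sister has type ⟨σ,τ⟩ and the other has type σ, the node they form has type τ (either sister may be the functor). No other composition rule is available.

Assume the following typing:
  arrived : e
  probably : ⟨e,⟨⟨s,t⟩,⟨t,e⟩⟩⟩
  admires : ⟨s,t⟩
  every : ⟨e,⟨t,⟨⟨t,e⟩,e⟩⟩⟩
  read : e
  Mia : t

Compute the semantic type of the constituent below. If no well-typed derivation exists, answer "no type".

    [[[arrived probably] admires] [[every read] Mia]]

[arrived probably] — probably of type ⟨e,⟨⟨s,t⟩,⟨t,e⟩⟩⟩ combines with arrived of type e: type ⟨⟨s,t⟩,⟨t,e⟩⟩.
[[arrived probably] admires] — [arrived probably] of type ⟨⟨s,t⟩,⟨t,e⟩⟩ combines with admires of type ⟨s,t⟩: type ⟨t,e⟩.
[every read] — every of type ⟨e,⟨t,⟨⟨t,e⟩,e⟩⟩⟩ combines with read of type e: type ⟨t,⟨⟨t,e⟩,e⟩⟩.
[[every read] Mia] — [every read] of type ⟨t,⟨⟨t,e⟩,e⟩⟩ combines with Mia of type t: type ⟨⟨t,e⟩,e⟩.
[[[arrived probably] admires] [[every read] Mia]] — [[every read] Mia] of type ⟨⟨t,e⟩,e⟩ combines with [[arrived probably] admires] of type ⟨t,e⟩: type e.

e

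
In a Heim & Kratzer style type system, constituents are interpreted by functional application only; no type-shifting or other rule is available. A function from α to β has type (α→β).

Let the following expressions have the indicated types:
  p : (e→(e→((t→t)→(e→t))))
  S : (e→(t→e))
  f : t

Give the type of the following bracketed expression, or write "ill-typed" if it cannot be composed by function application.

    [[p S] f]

ill-typed

[p S]: (e→(e→((t→t)→(e→t)))) with (e→(t→e)) — neither is a function whose domain matches the other; composition fails here.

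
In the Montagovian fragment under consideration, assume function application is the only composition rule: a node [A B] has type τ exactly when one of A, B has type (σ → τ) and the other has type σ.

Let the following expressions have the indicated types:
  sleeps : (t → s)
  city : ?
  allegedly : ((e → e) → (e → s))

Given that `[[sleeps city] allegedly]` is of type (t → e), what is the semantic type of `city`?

For [[sleeps city] allegedly] to have type (t → e) with allegedly of type ((e → e) → (e → s)), [sleeps city] must be the function: [sleeps city] : (((e → e) → (e → s)) → (t → e)).
For [sleeps city] to have type (((e → e) → (e → s)) → (t → e)) with sleeps of type (t → s), city must be the function: city : ((t → s) → (((e → e) → (e → s)) → (t → e))).

((t → s) → (((e → e) → (e → s)) → (t → e)))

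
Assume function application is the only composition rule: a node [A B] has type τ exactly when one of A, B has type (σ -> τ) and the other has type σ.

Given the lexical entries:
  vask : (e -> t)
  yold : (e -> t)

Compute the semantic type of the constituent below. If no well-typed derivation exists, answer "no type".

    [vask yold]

no type

At [vask yold]: neither (e -> t) nor (e -> t) can take the other as argument; the node is ill-typed.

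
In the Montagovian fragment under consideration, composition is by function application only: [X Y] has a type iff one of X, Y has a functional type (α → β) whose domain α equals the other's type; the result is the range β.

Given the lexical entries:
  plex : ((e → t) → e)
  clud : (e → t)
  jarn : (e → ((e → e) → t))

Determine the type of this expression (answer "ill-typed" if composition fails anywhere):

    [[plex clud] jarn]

((e → e) → t)

At [plex clud], plex : ((e → t) → e) takes clud : (e → t), giving e.
At [[plex clud] jarn], jarn : (e → ((e → e) → t)) takes [plex clud] : e, giving ((e → e) → t).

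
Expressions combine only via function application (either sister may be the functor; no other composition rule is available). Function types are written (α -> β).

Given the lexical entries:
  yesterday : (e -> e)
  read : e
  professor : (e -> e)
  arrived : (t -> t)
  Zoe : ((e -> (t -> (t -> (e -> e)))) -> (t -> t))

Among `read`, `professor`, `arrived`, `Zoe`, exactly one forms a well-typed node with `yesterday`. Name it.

read — combines: yesterday : (e -> e) takes read : e as argument, giving e.
professor : (e -> e) — no; yesterday wants e, and professor wants e.
arrived : (t -> t) — no; yesterday wants e, and arrived wants t.
Zoe : ((e -> (t -> (t -> (e -> e)))) -> (t -> t)) — no; yesterday wants e, and Zoe wants (e -> (t -> (t -> (e -> e)))).

read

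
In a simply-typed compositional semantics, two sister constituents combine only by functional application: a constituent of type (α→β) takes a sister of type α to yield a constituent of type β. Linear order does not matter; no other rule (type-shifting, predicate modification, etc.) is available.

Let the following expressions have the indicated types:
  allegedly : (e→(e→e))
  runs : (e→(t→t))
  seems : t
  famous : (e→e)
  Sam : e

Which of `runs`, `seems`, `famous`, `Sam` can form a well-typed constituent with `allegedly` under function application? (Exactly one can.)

runs : (e→(t→t)) — neither side's domain matches the other.
seems : t — neither side's domain matches the other.
famous : (e→e) — neither side's domain matches the other.
Sam — combines: allegedly : (e→(e→e)) takes Sam : e as argument, giving (e→e).

Sam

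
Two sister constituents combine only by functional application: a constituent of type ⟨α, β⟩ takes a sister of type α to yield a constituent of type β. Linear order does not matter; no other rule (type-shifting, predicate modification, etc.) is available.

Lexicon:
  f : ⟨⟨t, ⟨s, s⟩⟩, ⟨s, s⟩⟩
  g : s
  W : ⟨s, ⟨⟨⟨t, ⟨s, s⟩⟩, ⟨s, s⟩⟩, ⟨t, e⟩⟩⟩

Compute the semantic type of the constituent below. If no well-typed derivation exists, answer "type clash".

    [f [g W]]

⟨t, e⟩

[g W]: functor W : ⟨s, ⟨⟨⟨t, ⟨s, s⟩⟩, ⟨s, s⟩⟩, ⟨t, e⟩⟩⟩, argument g : s; result ⟨⟨⟨t, ⟨s, s⟩⟩, ⟨s, s⟩⟩, ⟨t, e⟩⟩.
[f [g W]]: functor [g W] : ⟨⟨⟨t, ⟨s, s⟩⟩, ⟨s, s⟩⟩, ⟨t, e⟩⟩, argument f : ⟨⟨t, ⟨s, s⟩⟩, ⟨s, s⟩⟩; result ⟨t, e⟩.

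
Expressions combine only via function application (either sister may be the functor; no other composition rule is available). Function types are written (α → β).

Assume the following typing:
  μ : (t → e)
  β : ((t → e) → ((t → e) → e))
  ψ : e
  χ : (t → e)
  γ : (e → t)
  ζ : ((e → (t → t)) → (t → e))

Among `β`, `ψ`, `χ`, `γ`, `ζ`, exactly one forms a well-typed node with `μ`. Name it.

β

β — combines: β : ((t → e) → ((t → e) → e)) takes μ : (t → e) as argument, giving ((t → e) → e).
ψ : e — neither side's domain matches the other.
χ : (t → e) — neither side's domain matches the other.
γ : (e → t) — neither side's domain matches the other.
ζ : ((e → (t → t)) → (t → e)) — neither side's domain matches the other.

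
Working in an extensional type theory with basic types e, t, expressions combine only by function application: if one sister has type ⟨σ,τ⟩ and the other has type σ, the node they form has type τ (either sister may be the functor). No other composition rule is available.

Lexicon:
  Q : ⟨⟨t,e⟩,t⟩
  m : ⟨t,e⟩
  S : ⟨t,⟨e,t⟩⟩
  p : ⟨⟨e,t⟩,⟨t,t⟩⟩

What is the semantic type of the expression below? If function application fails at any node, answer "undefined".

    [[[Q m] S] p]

At [Q m], Q : ⟨⟨t,e⟩,t⟩ takes m : ⟨t,e⟩, giving t.
At [[Q m] S], S : ⟨t,⟨e,t⟩⟩ takes [Q m] : t, giving ⟨e,t⟩.
At [[[Q m] S] p], p : ⟨⟨e,t⟩,⟨t,t⟩⟩ takes [[Q m] S] : ⟨e,t⟩, giving ⟨t,t⟩.

⟨t,t⟩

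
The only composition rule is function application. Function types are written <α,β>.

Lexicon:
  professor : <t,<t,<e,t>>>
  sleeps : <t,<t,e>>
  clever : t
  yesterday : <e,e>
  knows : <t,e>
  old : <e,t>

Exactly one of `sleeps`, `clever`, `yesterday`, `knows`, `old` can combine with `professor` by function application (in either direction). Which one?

clever

sleeps : <t,<t,e>> — does not combine with professor.
clever — combines: professor : <t,<t,<e,t>>> takes clever : t as argument, giving <t,<e,t>>.
yesterday : <e,e> — does not combine with professor.
knows : <t,e> — does not combine with professor.
old : <e,t> — does not combine with professor.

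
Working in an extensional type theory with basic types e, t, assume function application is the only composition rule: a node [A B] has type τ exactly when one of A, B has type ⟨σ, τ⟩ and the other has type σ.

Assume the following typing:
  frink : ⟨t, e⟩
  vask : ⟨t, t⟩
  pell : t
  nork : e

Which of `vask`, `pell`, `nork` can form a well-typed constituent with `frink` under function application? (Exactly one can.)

vask : ⟨t, t⟩ — frink needs t; vask needs t; neither fits.
pell — combines: frink : ⟨t, e⟩ takes pell : t as argument, giving e.
nork : e — frink needs t; nork needs nothing (atomic); neither fits.

pell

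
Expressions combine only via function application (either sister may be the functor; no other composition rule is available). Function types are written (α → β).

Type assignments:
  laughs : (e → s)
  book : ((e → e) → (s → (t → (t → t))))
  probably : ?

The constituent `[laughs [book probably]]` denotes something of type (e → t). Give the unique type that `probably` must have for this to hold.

[laughs [book probably]] must have type (e → t). The sister laughs has type (e → s); that is not a function onto (e → t), so [book probably] must be the functor, of type ((e → s) → (e → t)).
[book probably] must have type ((e → s) → (e → t)). The sister book has type ((e → e) → (s → (t → (t → t)))); that is not a function onto ((e → s) → (e → t)), so probably must be the functor, of type (((e → e) → (s → (t → (t → t)))) → ((e → s) → (e → t))).

(((e → e) → (s → (t → (t → t)))) → ((e → s) → (e → t)))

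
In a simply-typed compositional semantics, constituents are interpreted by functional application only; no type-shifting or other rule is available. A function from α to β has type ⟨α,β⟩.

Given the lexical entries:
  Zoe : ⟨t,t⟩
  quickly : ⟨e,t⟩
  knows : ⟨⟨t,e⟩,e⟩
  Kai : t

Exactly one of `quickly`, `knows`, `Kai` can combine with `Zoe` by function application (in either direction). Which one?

Kai

quickly : ⟨e,t⟩ — neither side's domain matches the other.
knows : ⟨⟨t,e⟩,e⟩ — neither side's domain matches the other.
Kai — combines: Zoe : ⟨t,t⟩ takes Kai : t as argument, giving t.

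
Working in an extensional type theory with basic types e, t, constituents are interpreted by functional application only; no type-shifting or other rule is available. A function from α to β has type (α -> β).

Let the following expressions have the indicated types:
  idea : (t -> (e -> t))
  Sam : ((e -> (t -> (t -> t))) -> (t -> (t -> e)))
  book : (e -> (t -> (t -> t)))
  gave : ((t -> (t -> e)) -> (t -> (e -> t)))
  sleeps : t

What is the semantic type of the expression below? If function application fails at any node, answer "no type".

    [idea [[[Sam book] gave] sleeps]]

[Sam book]: Sam is ((e -> (t -> (t -> t))) -> (t -> (t -> e))), book is (e -> (t -> (t -> t))); result (t -> (t -> e)).
[[Sam book] gave]: gave is ((t -> (t -> e)) -> (t -> (e -> t))), [Sam book] is (t -> (t -> e)); result (t -> (e -> t)).
[[[Sam book] gave] sleeps]: [[Sam book] gave] is (t -> (e -> t)), sleeps is t; result (e -> t).
[idea [[[Sam book] gave] sleeps]]: (t -> (e -> t)) and (e -> t) cannot combine by function application — type clash.

no type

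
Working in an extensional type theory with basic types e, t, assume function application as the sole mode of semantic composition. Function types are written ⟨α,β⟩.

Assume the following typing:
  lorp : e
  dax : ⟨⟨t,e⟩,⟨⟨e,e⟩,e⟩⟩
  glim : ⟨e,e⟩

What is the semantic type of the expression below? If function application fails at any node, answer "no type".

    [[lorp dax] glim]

no type

At [lorp dax]: neither e nor ⟨⟨t,e⟩,⟨⟨e,e⟩,e⟩⟩ can take the other as argument; the node is ill-typed.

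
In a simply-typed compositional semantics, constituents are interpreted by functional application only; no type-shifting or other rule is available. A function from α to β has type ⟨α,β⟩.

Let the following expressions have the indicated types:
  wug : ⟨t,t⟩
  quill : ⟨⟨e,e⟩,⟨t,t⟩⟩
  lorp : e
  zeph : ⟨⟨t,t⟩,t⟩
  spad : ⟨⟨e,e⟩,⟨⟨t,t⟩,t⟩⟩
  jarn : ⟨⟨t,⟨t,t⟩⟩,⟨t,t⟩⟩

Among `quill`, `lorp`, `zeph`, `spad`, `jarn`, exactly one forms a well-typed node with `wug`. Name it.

zeph

quill : ⟨⟨e,e⟩,⟨t,t⟩⟩ — wug needs t; quill needs ⟨e,e⟩; neither fits.
lorp : e — wug needs t; lorp needs nothing (atomic); neither fits.
zeph — combines: zeph : ⟨⟨t,t⟩,t⟩ takes wug : ⟨t,t⟩ as argument, giving t.
spad : ⟨⟨e,e⟩,⟨⟨t,t⟩,t⟩⟩ — wug needs t; spad needs ⟨e,e⟩; neither fits.
jarn : ⟨⟨t,⟨t,t⟩⟩,⟨t,t⟩⟩ — wug needs t; jarn needs ⟨t,⟨t,t⟩⟩; neither fits.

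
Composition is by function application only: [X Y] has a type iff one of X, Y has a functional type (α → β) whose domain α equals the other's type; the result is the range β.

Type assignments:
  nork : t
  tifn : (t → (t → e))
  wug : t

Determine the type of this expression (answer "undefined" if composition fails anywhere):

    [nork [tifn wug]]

[tifn wug]: functor tifn : (t → (t → e)), argument wug : t; result (t → e).
[nork [tifn wug]]: functor [tifn wug] : (t → e), argument nork : t; result e.

e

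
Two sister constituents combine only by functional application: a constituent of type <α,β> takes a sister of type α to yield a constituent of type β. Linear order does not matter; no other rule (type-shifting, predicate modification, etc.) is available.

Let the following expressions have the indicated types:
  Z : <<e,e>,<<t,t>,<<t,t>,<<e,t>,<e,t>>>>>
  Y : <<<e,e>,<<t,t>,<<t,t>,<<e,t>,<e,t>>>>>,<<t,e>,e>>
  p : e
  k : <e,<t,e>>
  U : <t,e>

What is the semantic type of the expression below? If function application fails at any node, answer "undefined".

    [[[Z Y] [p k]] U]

undefined

[Z Y] — Y of type <<<e,e>,<<t,t>,<<t,t>,<<e,t>,<e,t>>>>>,<<t,e>,e>> combines with Z of type <<e,e>,<<t,t>,<<t,t>,<<e,t>,<e,t>>>>>: type <<t,e>,e>.
[p k] — k of type <e,<t,e>> combines with p of type e: type <t,e>.
[[Z Y] [p k]] — [Z Y] of type <<t,e>,e> combines with [p k] of type <t,e>: type e.
[[[Z Y] [p k]] U]: e and <t,e> cannot combine by function application — type clash.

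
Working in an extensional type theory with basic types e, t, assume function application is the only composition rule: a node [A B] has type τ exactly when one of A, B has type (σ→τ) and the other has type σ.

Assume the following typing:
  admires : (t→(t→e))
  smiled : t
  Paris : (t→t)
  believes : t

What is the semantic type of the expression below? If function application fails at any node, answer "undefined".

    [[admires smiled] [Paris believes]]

[admires smiled] — admires of type (t→(t→e)) combines with smiled of type t: type (t→e).
[Paris believes] — Paris of type (t→t) combines with believes of type t: type t.
[[admires smiled] [Paris believes]] — [admires smiled] of type (t→e) combines with [Paris believes] of type t: type e.

e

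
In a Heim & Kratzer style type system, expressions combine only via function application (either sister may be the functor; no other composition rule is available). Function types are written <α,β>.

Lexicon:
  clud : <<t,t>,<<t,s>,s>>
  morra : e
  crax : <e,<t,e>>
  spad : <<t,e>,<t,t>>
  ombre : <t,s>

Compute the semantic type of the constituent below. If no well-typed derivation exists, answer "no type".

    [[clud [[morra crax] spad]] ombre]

s

[morra crax]: <e,<t,e>> applied to e yields <t,e>.
[[morra crax] spad]: <<t,e>,<t,t>> applied to <t,e> yields <t,t>.
[clud [[morra crax] spad]]: <<t,t>,<<t,s>,s>> applied to <t,t> yields <<t,s>,s>.
[[clud [[morra crax] spad]] ombre]: <<t,s>,s> applied to <t,s> yields s.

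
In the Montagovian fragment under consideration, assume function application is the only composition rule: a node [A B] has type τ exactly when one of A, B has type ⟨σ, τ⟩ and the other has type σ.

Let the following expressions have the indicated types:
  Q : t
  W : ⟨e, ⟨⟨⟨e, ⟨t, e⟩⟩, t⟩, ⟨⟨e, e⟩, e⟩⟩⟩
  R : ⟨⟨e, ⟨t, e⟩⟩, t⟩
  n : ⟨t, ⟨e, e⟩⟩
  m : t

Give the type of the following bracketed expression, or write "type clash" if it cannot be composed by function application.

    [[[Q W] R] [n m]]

[Q W]: t with ⟨e, ⟨⟨⟨e, ⟨t, e⟩⟩, t⟩, ⟨⟨e, e⟩, e⟩⟩⟩ — neither is a function whose domain matches the other; composition fails here.

type clash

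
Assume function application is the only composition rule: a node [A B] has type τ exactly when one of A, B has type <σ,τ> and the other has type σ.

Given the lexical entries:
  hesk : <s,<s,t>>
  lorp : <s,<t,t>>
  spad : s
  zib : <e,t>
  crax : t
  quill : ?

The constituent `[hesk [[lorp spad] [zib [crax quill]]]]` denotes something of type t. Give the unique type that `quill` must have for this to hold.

[hesk [[lorp spad] [zib [crax quill]]]] is required to be t. hesk : <s,<s,t>> cannot yield t as functor, so [[lorp spad] [zib [crax quill]]] : <<s,<s,t>>,t>.
[[lorp spad] [zib [crax quill]]] is required to be <<s,<s,t>>,t>. [lorp spad] : <t,t> cannot yield <<s,<s,t>>,t> as functor, so [zib [crax quill]] : <<t,t>,<<s,<s,t>>,t>>.
[zib [crax quill]] is required to be <<t,t>,<<s,<s,t>>,t>>. zib : <e,t> cannot yield <<t,t>,<<s,<s,t>>,t>> as functor, so [crax quill] : <<e,t>,<<t,t>,<<s,<s,t>>,t>>>.
[crax quill] is required to be <<e,t>,<<t,t>,<<s,<s,t>>,t>>>. crax : t cannot yield <<e,t>,<<t,t>,<<s,<s,t>>,t>>> as functor, so quill : <t,<<e,t>,<<t,t>,<<s,<s,t>>,t>>>>.

<t,<<e,t>,<<t,t>,<<s,<s,t>>,t>>>>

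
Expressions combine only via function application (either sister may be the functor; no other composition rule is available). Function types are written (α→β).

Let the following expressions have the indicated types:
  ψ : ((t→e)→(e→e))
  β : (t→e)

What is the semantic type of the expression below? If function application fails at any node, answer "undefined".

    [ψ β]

(e→e)

[ψ β]: functor ψ : ((t→e)→(e→e)), argument β : (t→e); result (e→e).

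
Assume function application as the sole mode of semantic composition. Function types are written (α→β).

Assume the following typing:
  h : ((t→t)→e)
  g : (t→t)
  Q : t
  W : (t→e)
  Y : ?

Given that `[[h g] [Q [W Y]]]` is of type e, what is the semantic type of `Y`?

[[h g] [Q [W Y]]] is required to be e. [h g] : e cannot yield e as functor, so [Q [W Y]] : (e→e).
[Q [W Y]] is required to be (e→e). Q : t cannot yield (e→e) as functor, so [W Y] : (t→(e→e)).
[W Y] is required to be (t→(e→e)). W : (t→e) cannot yield (t→(e→e)) as functor, so Y : ((t→e)→(t→(e→e))).

((t→e)→(t→(e→e)))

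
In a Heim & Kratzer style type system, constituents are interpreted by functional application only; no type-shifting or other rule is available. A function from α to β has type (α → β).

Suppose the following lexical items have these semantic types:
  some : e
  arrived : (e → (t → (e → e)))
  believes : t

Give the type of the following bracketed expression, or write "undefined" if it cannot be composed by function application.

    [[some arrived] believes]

[some arrived] — arrived of type (e → (t → (e → e))) combines with some of type e: type (t → (e → e)).
[[some arrived] believes] — [some arrived] of type (t → (e → e)) combines with believes of type t: type (e → e).

(e → e)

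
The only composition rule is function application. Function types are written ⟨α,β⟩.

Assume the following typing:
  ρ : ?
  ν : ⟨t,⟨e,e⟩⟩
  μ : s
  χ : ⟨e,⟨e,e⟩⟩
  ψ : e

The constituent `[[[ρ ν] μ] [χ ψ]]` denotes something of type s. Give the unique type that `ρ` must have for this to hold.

⟨⟨t,⟨e,e⟩⟩,⟨s,⟨⟨e,e⟩,s⟩⟩⟩

[[[ρ ν] μ] [χ ψ]] must have type s. The sister [χ ψ] has type ⟨e,e⟩; that is not a function onto s, so [[ρ ν] μ] must be the functor, of type ⟨⟨e,e⟩,s⟩.
[[ρ ν] μ] must have type ⟨⟨e,e⟩,s⟩. The sister μ has type s; that is not a function onto ⟨⟨e,e⟩,s⟩, so [ρ ν] must be the functor, of type ⟨s,⟨⟨e,e⟩,s⟩⟩.
[ρ ν] must have type ⟨s,⟨⟨e,e⟩,s⟩⟩. The sister ν has type ⟨t,⟨e,e⟩⟩; that is not a function onto ⟨s,⟨⟨e,e⟩,s⟩⟩, so ρ must be the functor, of type ⟨⟨t,⟨e,e⟩⟩,⟨s,⟨⟨e,e⟩,s⟩⟩⟩.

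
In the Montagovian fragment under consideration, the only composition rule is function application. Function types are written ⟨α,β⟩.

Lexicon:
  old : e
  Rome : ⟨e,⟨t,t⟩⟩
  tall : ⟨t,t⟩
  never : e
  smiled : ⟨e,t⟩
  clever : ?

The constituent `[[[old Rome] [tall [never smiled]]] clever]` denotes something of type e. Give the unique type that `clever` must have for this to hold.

For [[[old Rome] [tall [never smiled]]] clever] to have type e with [[old Rome] [tall [never smiled]]] of type t, clever must be the function: clever : ⟨t,e⟩.

⟨t,e⟩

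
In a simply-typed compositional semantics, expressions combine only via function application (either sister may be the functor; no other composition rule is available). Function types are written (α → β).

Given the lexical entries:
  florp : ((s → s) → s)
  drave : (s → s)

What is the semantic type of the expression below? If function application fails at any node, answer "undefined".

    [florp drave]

s

At [florp drave], florp : ((s → s) → s) takes drave : (s → s), giving s.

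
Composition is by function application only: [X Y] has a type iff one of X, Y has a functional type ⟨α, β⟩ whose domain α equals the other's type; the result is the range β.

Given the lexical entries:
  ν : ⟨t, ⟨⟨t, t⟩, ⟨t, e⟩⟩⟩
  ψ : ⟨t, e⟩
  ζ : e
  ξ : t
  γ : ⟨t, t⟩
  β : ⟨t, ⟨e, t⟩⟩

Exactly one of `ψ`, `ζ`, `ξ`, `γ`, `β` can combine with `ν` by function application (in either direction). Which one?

ψ : ⟨t, e⟩ — does not combine with ν.
ζ : e — does not combine with ν.
ξ — combines: ν : ⟨t, ⟨⟨t, t⟩, ⟨t, e⟩⟩⟩ takes ξ : t as argument, giving ⟨⟨t, t⟩, ⟨t, e⟩⟩.
γ : ⟨t, t⟩ — does not combine with ν.
β : ⟨t, ⟨e, t⟩⟩ — does not combine with ν.

ξ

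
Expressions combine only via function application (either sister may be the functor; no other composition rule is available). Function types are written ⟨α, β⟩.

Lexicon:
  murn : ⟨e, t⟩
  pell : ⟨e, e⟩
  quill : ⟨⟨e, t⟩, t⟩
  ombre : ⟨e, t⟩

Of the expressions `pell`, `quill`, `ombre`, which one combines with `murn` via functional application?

pell : ⟨e, e⟩ — neither side's domain matches the other.
quill — combines: quill : ⟨⟨e, t⟩, t⟩ takes murn : ⟨e, t⟩ as argument, giving t.
ombre : ⟨e, t⟩ — neither side's domain matches the other.

quill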